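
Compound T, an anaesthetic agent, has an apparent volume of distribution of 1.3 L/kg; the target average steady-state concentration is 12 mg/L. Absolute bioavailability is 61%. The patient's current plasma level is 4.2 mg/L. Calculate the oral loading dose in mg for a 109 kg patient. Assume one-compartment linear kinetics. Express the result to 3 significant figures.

1810 mg

Vd = 1.3 L/kg × 109 kg = 141.7 L
Concentration deficit ΔC = 12 − 4.2 = 7.800 mg/L
LD = Vd × ΔC / F = 141.7 × 7.800 / 0.61 = 1812 mg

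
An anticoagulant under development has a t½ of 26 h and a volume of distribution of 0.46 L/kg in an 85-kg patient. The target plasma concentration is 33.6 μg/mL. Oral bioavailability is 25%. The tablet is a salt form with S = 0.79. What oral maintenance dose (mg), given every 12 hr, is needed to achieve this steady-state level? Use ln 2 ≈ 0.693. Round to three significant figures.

Total Vd = 0.46 × 85 = 39.10 L
k = 0.693/26 = 0.02665 h⁻¹, so CL = k·Vd = 0.02665 × 39.10 = 1.042 L/h
D = CL × Css × τ / F / S = 1.042 × 33.6 × 12 / 0.25 / 0.79 = 2127 mg

2130 mg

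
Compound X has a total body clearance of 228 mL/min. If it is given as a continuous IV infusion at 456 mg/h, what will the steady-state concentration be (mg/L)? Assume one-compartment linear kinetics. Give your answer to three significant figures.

33.3 mg/L

Convert clearance: 228 mL/min × 60 min/h ÷ 1000 mL/L = 13.68 L/h
Css = rate / CL = 456 / 13.68 = 33.33 mg/L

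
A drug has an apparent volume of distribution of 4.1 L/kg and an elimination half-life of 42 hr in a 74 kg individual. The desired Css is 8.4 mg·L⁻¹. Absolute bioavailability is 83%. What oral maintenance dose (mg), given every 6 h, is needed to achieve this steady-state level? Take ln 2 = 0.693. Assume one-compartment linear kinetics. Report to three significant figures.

304 mg

Vd(total) = 74 kg × 4.1 L/kg = 303.4 L
CL = 0.693 × Vd / t½ = 0.693 × 303.4 / 42 = 5.006 L/h
D = CL × Css × τ / F = 5.006 × 8.4 × 6 / 0.83 = 304.0 mg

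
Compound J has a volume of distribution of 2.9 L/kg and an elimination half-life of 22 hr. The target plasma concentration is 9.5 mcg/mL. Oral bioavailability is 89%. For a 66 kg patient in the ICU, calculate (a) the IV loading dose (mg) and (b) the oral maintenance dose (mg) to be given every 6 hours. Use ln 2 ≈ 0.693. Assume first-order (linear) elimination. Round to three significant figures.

Total Vd = 2.9 × 66 = 191.4 L
LD = Vd × C = 191.4 × 9.5 = 1818 mg
CL = 0.693 × Vd / t½ = 0.693 × 191.4 / 22 = 6.029 L/h
D = CL × Css × τ / F = 6.029 × 9.5 × 6 / 0.89 = 386.1 mg

(a) 1820 mg; (b) 386 mg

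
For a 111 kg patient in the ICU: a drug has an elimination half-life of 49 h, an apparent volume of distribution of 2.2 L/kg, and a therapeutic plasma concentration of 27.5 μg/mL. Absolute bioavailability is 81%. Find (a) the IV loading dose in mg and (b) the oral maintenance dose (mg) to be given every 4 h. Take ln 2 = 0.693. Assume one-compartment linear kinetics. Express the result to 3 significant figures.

(a) 6720 mg; (b) 469 mg

Vd = 2.2 L/kg × 111 kg = 244.2 L
LD = Vd × C = 244.2 × 27.5 = 6716 mg
CL = 0.693 × Vd / t½ = 0.693 × 244.2 / 49 = 3.454 L/h
D = CL × Css × τ / F = 3.454 × 27.5 × 4 / 0.81 = 469.1 mg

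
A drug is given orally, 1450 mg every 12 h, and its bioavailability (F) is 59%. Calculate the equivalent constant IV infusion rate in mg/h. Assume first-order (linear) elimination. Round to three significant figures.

71.3 mg/h

Equivalent systemic input: infusion rate = F·D/τ.
Rate = 0.59 × 1450 / 12 = 71.29 mg/h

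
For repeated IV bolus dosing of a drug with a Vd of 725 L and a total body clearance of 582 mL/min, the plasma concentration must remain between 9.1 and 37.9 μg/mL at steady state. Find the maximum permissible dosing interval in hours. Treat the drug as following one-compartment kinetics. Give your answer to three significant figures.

CL = 582 mL/min = 582 × 0.06 = 34.92 L/h
k = CL / Vd = 34.92 / 725.0 = 0.04817 h⁻¹
Between IV bolus doses, concentration decays as C = C₀·e^(−kτ), so C_peak/C_trough = e^(kτ).
τ_max = ln(C_peak/C_trough) / k = ln(37.9/9.1) / 0.04817 = 1.427 / 0.04817 = 29.62 h

29.6 h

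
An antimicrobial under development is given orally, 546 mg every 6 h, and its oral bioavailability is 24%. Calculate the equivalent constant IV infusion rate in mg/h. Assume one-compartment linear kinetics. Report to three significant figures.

Equivalent systemic input: infusion rate = F·D/τ.
Rate = 0.24 × 546 / 6 = 21.84 mg/h

21.8 mg/h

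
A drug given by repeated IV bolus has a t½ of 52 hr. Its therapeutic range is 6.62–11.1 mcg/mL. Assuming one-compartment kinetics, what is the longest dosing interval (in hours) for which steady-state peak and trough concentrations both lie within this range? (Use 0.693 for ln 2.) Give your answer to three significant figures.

k = 0.693 / t½ = 0.693 / 52 = 0.01333 h⁻¹
Between IV bolus doses, concentration decays as C = C₀·e^(−kτ), so C_peak/C_trough = e^(kτ).
τ_max = ln(C_peak/C_trough) / k = ln(11.1/6.62) / 0.01333 = 0.5168 / 0.01333 = 38.77 h

38.8 h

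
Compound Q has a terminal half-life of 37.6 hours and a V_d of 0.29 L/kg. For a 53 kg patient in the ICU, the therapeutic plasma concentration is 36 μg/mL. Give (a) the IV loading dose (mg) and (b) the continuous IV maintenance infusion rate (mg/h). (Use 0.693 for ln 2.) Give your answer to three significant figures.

Total Vd = 0.29 × 53 = 15.37 L
LD = Vd × C = 15.37 × 36 = 553.3 mg
CL = 0.693 × Vd / t½ = 0.693 × 15.37 / 37.6 = 0.2833 L/h
Infusion rate = CL × Css = 0.2833 × 36 = 10.20 mg/h

(a) 553 mg; (b) 10.2 mg/h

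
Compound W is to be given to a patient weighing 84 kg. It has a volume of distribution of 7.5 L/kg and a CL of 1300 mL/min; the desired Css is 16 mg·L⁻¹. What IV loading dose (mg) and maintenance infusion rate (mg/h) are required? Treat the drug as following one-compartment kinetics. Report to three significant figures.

(a) 10100 mg; (b) 1250 mg/h

Total Vd = 7.5 × 84 = 630.0 L
LD = Vd · C_target = 630.0 × 16 = 10080 mg
CL = 1300 mL/min = 1300 × 0.06 = 78.00 L/h
Maintenance: replace elimination → rate = CL × Css = 78.00 × 16 = 1248 mg/h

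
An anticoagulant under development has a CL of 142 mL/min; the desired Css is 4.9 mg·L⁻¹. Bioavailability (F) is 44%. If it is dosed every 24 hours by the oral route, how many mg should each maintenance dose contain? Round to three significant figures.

2280 mg

Convert clearance: 142 mL/min × 60 min/h ÷ 1000 mL/L = 8.520 L/h
At steady state, dose per interval replaces the amount cleared in that interval: F·D/τ = CL·Css.
D = CL × Css × τ / F = 8.520 × 4.9 × 24 / 0.44 = 2277 mg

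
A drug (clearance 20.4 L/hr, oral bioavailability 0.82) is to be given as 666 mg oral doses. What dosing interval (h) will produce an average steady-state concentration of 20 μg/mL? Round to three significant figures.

F·D/τ = CL·Css → τ = F·D / (CL·Css).
τ = 0.82 × 666 / (20.4 × 20) = 1.339 h

1.34 h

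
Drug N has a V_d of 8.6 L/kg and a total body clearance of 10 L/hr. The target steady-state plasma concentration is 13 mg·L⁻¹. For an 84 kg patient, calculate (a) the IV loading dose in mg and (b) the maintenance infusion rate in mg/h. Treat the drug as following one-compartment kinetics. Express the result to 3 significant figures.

(a) 9390 mg; (b) 130 mg/h

Vd = 8.6 L/kg × 84 kg = 722.4 L
Loading: fill Vd to C_target → 722.4 L × 13 mg/L = 9391 mg
Maintenance infusion rate = CL × Css = 10.00 × 13 = 130.0 mg/h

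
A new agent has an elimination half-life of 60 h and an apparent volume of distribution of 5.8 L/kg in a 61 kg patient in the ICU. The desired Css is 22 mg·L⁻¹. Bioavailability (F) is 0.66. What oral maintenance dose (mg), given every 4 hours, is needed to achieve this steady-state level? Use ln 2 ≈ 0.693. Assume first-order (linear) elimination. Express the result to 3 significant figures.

545 mg

Vd = 5.8 L/kg × 61 kg = 353.8 L
k = 0.693/60 = 0.01155 h⁻¹, so CL = k·Vd = 0.01155 × 353.8 = 4.086 L/h
D = CL × Css × τ / F = 4.086 × 22 × 4 / 0.66 = 544.8 mg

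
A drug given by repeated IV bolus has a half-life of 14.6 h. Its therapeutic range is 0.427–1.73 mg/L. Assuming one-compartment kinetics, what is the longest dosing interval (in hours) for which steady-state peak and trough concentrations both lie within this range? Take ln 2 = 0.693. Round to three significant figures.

k = 0.693 / t½ = 0.693 / 14.6 = 0.04747 h⁻¹
Between IV bolus doses, concentration decays as C = C₀·e^(−kτ), so C_peak/C_trough = e^(kτ).
τ_max = ln(C_peak/C_trough) / k = ln(1.73/0.427) / 0.04747 = 1.399 / 0.04747 = 29.47 h

29.5 h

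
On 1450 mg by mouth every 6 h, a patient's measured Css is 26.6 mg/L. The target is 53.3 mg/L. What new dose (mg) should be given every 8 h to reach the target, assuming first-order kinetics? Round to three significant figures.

3870 mg

With linear kinetics, Css is proportional to dose rate (D/τ) at fixed clearance.
D₂ = D₁ × (Css,target / Css,current) × (τ₂/τ₁) = 1450 × (53.3/26.6) × (8/6) = 3874 mg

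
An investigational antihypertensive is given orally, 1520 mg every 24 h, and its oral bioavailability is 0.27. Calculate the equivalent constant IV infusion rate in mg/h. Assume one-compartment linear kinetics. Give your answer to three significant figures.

Equivalent systemic input: infusion rate = F·D/τ.
Rate = 0.27 × 1520 / 24 = 17.10 mg/h

17.1 mg/h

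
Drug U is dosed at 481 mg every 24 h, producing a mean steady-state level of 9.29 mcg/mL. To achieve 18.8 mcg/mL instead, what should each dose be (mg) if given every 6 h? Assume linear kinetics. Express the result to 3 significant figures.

For first-order elimination, Css ∝ F·D/(CL·τ); F and CL are unchanged, so Css ∝ D/τ.
D₂ = D₁ × (Css,target / Css,current) × (τ₂/τ₁) = 481 × (18.8/9.29) × (6/24) = 243.3 mg

243 mg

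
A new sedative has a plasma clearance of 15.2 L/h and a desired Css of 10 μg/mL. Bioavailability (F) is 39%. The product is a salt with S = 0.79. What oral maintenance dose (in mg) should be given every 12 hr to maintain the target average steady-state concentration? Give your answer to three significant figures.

At steady state, dose per interval replaces the amount cleared in that interval: F·S·D/τ = CL·Css.
D = CL × Css × τ / F / S = 15.20 × 10 × 12 / 0.39 / 0.79 = 5920 mg

5920 mg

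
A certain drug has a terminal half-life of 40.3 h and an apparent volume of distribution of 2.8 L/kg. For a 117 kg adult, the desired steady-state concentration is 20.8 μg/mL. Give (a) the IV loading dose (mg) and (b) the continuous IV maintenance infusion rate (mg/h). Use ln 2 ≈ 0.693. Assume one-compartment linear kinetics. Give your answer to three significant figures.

(a) 6810 mg; (b) 117 mg/h

Vd(total) = 117 kg × 2.8 L/kg = 327.6 L
LD = Vd × C = 327.6 × 20.8 = 6814 mg
CL = 0.693 × Vd / t½ = 0.693 × 327.6 / 40.3 = 5.633 L/h
Infusion rate = CL × Css = 5.633 × 20.8 = 117.2 mg/h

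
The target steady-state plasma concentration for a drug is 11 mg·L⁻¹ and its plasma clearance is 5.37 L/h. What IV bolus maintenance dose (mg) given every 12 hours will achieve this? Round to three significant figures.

At steady state, dose per interval replaces the amount cleared in that interval: D/τ = CL·Css.
D = CL × Css × τ = 5.370 × 11 × 12 = 708.8 mg

709 mg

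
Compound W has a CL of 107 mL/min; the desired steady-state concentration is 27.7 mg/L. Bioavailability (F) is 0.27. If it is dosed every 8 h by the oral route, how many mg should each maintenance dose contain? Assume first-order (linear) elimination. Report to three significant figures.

CL = 107 mL/min × 60/1000 = 6.420 L/h
At steady state, dose per interval replaces the amount cleared in that interval: F·D/τ = CL·Css.
D = CL × Css × τ / F = 6.420 × 27.7 × 8 / 0.27 = 5269 mg

5270 mg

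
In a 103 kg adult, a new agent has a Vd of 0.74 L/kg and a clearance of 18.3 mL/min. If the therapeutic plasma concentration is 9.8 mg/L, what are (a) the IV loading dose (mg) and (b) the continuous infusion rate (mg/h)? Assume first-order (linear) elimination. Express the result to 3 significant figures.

Vd = 0.74 L/kg × 103 kg = 76.22 L
Loading dose = Vd × C = 76.22 × 9.8 = 747.0 mg
CL = 18.3 mL/min = 18.3 × 0.06 = 1.098 L/h
Maintenance infusion rate = CL × Css = 1.098 × 9.8 = 10.76 mg/h

(a) 747 mg; (b) 10.8 mg/h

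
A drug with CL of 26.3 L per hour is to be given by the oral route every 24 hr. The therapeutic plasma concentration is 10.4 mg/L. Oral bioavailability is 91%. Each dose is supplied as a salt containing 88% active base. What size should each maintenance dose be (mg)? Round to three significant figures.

At steady state, dose per interval replaces the amount cleared in that interval: F·S·D/τ = CL·Css.
D = CL × Css × τ / F / S = 26.30 × 10.4 × 24 / 0.91 / 0.88 = 8197 mg

8200 mg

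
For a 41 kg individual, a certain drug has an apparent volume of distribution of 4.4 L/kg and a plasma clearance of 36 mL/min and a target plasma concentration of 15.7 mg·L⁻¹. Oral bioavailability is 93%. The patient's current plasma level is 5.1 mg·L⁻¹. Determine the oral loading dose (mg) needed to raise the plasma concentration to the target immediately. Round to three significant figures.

Vd(total) = 41 kg × 4.4 L/kg = 180.4 L
Concentration deficit ΔC = 15.7 − 5.1 = 10.60 mg/L
LD = Vd × ΔC / F = 180.4 × 10.60 / 0.93 = 2056 mg

2060 mg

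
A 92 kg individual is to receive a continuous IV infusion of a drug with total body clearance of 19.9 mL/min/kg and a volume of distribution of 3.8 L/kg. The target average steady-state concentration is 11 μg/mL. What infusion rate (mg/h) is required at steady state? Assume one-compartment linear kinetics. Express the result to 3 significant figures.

CL = 19.9 mL/min/kg × 92 kg = 1831 mL/min = 1831 × 60/1000 = 109.9 L/h
R₀ = 109.9 × 11 = 1209 mg/h

1210 mg/h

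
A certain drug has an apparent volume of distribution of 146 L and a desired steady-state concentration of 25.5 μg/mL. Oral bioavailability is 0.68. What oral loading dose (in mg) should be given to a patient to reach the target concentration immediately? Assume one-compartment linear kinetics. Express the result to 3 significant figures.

5480 mg

LD = Vd × C / F = 146.0 × 25.50 / 0.68 = 5475 mg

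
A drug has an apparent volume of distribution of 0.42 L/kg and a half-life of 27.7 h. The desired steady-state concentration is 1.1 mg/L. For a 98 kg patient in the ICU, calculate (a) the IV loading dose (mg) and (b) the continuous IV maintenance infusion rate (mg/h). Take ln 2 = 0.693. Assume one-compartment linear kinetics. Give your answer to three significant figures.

Vd = 0.42 L/kg × 98 kg = 41.16 L
LD = Vd × C = 41.16 × 1.1 = 45.28 mg
CL = 0.693 × Vd / t½ = 0.693 × 41.16 / 27.7 = 1.030 L/h
Infusion rate = CL × Css = 1.030 × 1.1 = 1.133 mg/h

(a) 45.3 mg; (b) 1.13 mg/h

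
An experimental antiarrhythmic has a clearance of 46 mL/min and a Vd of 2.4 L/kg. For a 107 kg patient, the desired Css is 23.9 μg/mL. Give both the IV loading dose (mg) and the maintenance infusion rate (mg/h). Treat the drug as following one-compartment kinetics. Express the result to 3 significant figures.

(a) 6140 mg; (b) 66.0 mg/h

Vd = 2.4 L/kg × 107 kg = 256.8 L
LD = Vd · C_target = 256.8 × 23.9 = 6138 mg
Convert clearance: 46 mL/min × 60 min/h ÷ 1000 mL/L = 2.760 L/h
Maintenance: replace elimination → rate = CL × Css = 2.760 × 23.9 = 65.96 mg/h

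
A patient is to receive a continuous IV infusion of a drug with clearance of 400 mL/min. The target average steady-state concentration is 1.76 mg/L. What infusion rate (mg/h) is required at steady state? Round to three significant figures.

CL = 400 mL/min × 60/1000 = 24.00 L/h
Rate = CL × Css = 24.00 × 1.76 = 42.24 mg/h

42.2 mg/h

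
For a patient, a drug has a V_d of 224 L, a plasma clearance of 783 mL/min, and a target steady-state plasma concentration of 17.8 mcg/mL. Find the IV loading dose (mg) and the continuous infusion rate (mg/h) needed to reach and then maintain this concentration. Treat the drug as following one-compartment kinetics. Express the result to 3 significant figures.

Loading: fill Vd to C_target → 224.0 L × 17.8 mg/L = 3987 mg
CL = 783 mL/min × 60/1000 = 46.98 L/h
Infusion rate = 46.98 L/h × 17.8 mg/L = 836.2 mg/h

(a) 3990 mg; (b) 836 mg/h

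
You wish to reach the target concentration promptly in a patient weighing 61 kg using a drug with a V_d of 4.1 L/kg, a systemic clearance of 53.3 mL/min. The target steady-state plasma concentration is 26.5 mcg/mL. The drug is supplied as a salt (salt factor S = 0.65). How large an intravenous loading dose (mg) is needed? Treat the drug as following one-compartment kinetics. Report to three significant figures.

Total Vd = 4.1 × 61 = 250.1 L
LD = Vd × C / S = 250.1 × 26.50 / 0.65 = 10200 mg

10200 mg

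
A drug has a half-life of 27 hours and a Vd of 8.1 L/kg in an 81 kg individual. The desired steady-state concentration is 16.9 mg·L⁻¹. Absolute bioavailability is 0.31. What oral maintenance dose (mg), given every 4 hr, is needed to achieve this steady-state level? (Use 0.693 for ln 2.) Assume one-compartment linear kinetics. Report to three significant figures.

Total Vd = 8.1 × 81 = 656.1 L
CL = 0.693 × Vd / t½ = 0.693 × 656.1 / 27 = 16.84 L/h
D = CL × Css × τ / F = 16.84 × 16.9 × 4 / 0.31 = 3672 mg

3670 mg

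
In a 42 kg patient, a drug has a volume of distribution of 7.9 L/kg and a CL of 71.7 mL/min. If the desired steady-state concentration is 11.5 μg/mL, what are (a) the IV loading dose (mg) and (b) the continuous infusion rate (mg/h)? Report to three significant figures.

(a) 3820 mg; (b) 49.5 mg/h

Vd(total) = 42 kg × 7.9 L/kg = 331.8 L
Loading dose = Vd × C = 331.8 × 11.5 = 3816 mg
CL = 71.7 mL/min × 60/1000 = 4.302 L/h
Maintenance infusion rate = CL × Css = 4.302 × 11.5 = 49.47 mg/h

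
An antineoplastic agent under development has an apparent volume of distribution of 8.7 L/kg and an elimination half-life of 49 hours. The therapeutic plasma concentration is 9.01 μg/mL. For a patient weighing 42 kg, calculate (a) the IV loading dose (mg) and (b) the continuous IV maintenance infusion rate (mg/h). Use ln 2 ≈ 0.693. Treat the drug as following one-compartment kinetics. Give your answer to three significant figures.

Vd(total) = 42 kg × 8.7 L/kg = 365.4 L
LD = Vd × C = 365.4 × 9.01 = 3292 mg
CL = 0.693 × Vd / t½ = 0.693 × 365.4 / 49 = 5.168 L/h
Infusion rate = CL × Css = 5.168 × 9.01 = 46.56 mg/h

(a) 3290 mg; (b) 46.6 mg/h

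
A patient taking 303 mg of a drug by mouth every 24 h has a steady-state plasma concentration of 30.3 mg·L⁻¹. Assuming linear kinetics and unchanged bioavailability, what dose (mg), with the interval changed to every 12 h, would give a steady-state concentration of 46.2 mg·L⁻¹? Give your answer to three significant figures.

231 mg

For first-order elimination, Css ∝ F·D/(CL·τ); F and CL are unchanged, so Css ∝ D/τ.
D₂ = D₁ × (Css,target / Css,current) × (τ₂/τ₁) = 303 × (46.2/30.3) × (12/24) = 231.0 mg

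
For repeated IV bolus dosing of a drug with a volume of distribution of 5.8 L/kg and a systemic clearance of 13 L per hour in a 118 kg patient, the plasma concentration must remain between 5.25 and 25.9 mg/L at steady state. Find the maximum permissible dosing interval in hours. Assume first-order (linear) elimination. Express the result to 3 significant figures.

Vd = 5.8 L/kg × 118 kg = 684.4 L
k = CL / Vd = 13.00 / 684.4 = 0.01899 h⁻¹
Between IV bolus doses, concentration decays as C = C₀·e^(−kτ), so C_peak/C_trough = e^(kτ).
τ_max = ln(C_peak/C_trough) / k = ln(25.9/5.25) / 0.01899 = 1.596 / 0.01899 = 84.04 h

84.0 h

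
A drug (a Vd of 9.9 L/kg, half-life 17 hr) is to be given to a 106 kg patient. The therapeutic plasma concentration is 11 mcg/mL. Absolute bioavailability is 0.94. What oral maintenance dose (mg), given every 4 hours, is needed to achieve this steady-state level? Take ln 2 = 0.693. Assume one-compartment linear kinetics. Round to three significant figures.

Total Vd = 9.9 × 106 = 1049 L
k = 0.693/17 = 0.04076 h⁻¹, so CL = k·Vd = 0.04076 × 1049 = 42.76 L/h
D = CL × Css × τ / F = 42.76 × 11 × 4 / 0.94 = 2002 mg

2000 mg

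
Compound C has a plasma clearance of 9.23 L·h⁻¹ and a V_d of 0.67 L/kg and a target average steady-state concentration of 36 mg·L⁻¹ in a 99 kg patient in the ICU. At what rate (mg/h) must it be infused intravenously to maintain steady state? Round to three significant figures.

Rate = CL × Css = 9.230 × 36 = 332.3 mg/h

332 mg/h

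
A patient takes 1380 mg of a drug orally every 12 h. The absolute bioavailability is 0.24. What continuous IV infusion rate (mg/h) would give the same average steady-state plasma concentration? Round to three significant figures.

27.6 mg/h

Equivalent systemic input: infusion rate = F·D/τ.
Rate = 0.24 × 1380 / 12 = 27.60 mg/h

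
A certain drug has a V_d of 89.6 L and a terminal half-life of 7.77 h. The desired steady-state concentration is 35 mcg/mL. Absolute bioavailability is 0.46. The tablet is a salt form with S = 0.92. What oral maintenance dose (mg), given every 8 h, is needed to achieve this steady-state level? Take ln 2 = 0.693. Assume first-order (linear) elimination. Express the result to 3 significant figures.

5290 mg

CL = ln 2 · Vd / t½ = 0.693 × 89.60 / 7.77 = 7.991 L/h
D = CL × Css × τ / F / S = 7.991 × 35 × 8 / 0.46 / 0.92 = 5287 mg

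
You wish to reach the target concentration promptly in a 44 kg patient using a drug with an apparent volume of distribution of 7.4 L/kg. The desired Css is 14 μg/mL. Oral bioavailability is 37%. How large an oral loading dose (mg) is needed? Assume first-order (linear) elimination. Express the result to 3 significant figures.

12300 mg

Vd(total) = 44 kg × 7.4 L/kg = 325.6 L
The loading dose fills Vd to the target concentration.
LD = Vd × C / F = 325.6 × 14.00 / 0.37 = 12320 mg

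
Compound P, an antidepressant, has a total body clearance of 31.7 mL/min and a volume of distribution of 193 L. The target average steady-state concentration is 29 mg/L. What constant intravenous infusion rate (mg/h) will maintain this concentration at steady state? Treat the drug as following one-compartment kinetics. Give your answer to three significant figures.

55.2 mg/h

CL = 31.7 mL/min = 31.7 × 0.06 = 1.902 L/h
Infusion rate = CL · Css = 1.902 L/h × 29 mg/L = 55.16 mg/h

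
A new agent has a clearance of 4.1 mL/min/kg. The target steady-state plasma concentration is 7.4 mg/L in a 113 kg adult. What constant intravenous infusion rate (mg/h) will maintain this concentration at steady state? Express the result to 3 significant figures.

206 mg/h

CL = 4.1 mL/min/kg × 113 kg = 463.3 mL/min = 463.3 × 60/1000 = 27.80 L/h
Rate = CL × Css = 27.80 × 7.4 = 205.7 mg/h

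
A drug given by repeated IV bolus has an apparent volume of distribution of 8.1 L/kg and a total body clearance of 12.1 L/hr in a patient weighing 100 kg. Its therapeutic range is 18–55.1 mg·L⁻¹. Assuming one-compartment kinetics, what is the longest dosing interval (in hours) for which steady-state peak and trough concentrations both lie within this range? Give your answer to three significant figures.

74.9 h

Vd(total) = 100 kg × 8.1 L/kg = 810.0 L
k = CL / Vd = 12.10 / 810.0 = 0.01494 h⁻¹
Between IV bolus doses, concentration decays as C = C₀·e^(−kτ), so C_peak/C_trough = e^(kτ).
τ_max = ln(C_peak/C_trough) / k = ln(55.1/18) / 0.01494 = 1.119 / 0.01494 = 74.90 h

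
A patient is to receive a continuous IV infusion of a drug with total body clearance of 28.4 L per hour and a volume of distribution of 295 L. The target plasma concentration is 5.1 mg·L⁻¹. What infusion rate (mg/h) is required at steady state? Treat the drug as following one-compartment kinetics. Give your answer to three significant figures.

145 mg/h

Vd does not affect the maintenance rate; only clearance governs steady-state input.
Rate = CL × Css = 28.40 × 5.1 = 144.8 mg/h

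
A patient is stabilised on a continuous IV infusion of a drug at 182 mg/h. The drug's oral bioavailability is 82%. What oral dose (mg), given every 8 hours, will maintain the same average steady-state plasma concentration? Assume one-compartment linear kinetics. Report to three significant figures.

1780 mg

To maintain the same Css, the systemic dosing rate must be unchanged: F·D/τ = infusion rate.
D = rate × τ / F = 182 × 8 / 0.82 = 1776 mg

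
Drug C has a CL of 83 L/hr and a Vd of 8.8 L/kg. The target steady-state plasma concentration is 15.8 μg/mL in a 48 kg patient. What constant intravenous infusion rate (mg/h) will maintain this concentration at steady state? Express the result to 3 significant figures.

1310 mg/h

Rate = CL × Css = 83.00 × 15.8 = 1311 mg/h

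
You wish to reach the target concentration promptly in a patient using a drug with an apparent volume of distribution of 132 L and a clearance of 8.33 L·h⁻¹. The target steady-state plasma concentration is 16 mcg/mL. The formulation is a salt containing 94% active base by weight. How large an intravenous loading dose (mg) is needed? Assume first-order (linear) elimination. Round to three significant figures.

The loading dose fills Vd to the target concentration; clearance is irrelevant here.
LD = Vd × C / S = 132.0 × 16.00 / 0.94 = 2247 mg

2250 mg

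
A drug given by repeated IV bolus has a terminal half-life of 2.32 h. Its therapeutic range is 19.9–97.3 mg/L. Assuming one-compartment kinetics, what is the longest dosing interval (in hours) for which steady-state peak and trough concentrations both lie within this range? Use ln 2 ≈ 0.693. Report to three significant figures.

k = 0.693 / t½ = 0.693 / 2.32 = 0.2987 h⁻¹
Between IV bolus doses, concentration decays as C = C₀·e^(−kτ), so C_peak/C_trough = e^(kτ).
τ_max = ln(C_peak/C_trough) / k = ln(97.3/19.9) / 0.2987 = 1.587 / 0.2987 = 5.313 h

5.31 h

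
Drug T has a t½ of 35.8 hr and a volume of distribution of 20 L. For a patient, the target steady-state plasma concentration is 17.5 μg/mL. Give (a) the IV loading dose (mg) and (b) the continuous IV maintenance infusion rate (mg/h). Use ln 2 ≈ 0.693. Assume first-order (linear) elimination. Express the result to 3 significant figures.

(a) 350 mg; (b) 6.78 mg/h

LD = Vd × C = 20.00 × 17.5 = 350.0 mg
CL = 0.693 × Vd / t½ = 0.693 × 20.00 / 35.8 = 0.3872 L/h
Infusion rate = CL × Css = 0.3872 × 17.5 = 6.776 mg/h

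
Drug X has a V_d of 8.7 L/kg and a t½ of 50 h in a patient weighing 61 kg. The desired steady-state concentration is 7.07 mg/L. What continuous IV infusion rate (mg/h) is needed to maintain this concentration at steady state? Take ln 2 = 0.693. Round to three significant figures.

52.0 mg/h

Vd = 8.7 L/kg × 61 kg = 530.7 L
k = 0.693/50 = 0.01386 h⁻¹, so CL = k·Vd = 0.01386 × 530.7 = 7.356 L/h
Infusion rate = CL × Css = 7.356 × 7.07 = 52.01 mg/h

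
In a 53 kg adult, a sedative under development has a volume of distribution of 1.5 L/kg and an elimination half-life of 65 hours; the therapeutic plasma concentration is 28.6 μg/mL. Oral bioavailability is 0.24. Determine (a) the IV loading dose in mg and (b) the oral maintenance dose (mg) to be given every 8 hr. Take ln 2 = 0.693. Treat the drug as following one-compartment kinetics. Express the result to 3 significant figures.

Vd(total) = 53 kg × 1.5 L/kg = 79.50 L
LD = Vd × C = 79.50 × 28.6 = 2274 mg
CL = 0.693 × Vd / t½ = 0.693 × 79.50 / 65 = 0.8476 L/h
D = CL × Css × τ / F = 0.8476 × 28.6 × 8 / 0.24 = 808.0 mg

(a) 2270 mg; (b) 808 mg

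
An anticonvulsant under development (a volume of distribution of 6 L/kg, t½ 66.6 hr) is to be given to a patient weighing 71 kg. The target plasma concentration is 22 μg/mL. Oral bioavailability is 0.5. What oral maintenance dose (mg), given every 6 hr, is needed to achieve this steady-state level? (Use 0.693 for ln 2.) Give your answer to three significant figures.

1170 mg

Total Vd = 6 × 71 = 426.0 L
k = 0.693/66.6 = 0.01041 h⁻¹, so CL = k·Vd = 0.01041 × 426.0 = 4.435 L/h
D = CL × Css × τ / F = 4.435 × 22 × 6 / 0.5 = 1171 mg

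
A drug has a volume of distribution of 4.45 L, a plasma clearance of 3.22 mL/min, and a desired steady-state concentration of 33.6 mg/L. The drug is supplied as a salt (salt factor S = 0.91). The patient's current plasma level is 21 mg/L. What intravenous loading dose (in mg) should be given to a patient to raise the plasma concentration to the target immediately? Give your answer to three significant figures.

61.6 mg

Concentration deficit ΔC = 33.6 − 21 = 12.60 mg/L
LD = Vd × ΔC / S = 4.450 × 12.60 / 0.91 = 61.62 mg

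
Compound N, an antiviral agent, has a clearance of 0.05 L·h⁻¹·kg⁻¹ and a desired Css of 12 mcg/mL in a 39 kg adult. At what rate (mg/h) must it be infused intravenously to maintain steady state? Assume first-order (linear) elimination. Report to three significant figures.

23.4 mg/h

CL = 0.05 L·h⁻¹·kg⁻¹ × 39 kg = 1.950 L/h
R₀ = 1.950 × 12 = 23.40 mg/h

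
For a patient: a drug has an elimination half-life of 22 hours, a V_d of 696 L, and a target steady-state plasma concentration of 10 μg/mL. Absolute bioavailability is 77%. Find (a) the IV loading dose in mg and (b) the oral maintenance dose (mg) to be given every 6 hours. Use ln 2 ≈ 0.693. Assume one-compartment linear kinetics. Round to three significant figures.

(a) 6960 mg; (b) 1710 mg

LD = Vd × C = 696.0 × 10 = 6960 mg
CL = 0.693 × Vd / t½ = 0.693 × 696.0 / 22 = 21.92 L/h
D = CL × Css × τ / F = 21.92 × 10 × 6 / 0.77 = 1708 mg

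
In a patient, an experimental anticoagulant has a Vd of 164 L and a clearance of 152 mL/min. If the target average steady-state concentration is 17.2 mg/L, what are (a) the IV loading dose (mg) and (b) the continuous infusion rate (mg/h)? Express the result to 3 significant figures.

Loading dose = Vd × C = 164.0 × 17.2 = 2821 mg
CL = 152 mL/min × 60/1000 = 9.120 L/h
Infusion rate = 9.120 L/h × 17.2 mg/L = 156.9 mg/h

(a) 2820 mg; (b) 157 mg/h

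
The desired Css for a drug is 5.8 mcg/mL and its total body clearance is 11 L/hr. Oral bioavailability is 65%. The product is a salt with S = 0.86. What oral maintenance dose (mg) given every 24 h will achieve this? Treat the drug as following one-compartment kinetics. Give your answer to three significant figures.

D = CL × Css × τ / F / S = 11.00 × 5.8 × 24 / 0.65 / 0.86 = 2739 mg

2740 mg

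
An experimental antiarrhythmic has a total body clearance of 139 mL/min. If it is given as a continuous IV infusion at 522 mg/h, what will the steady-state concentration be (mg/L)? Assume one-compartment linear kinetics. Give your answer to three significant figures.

Convert clearance: 139 mL/min × 60 min/h ÷ 1000 mL/L = 8.340 L/h
Css = rate / CL = 522 / 8.340 = 62.59 mg/L

62.6 mg/L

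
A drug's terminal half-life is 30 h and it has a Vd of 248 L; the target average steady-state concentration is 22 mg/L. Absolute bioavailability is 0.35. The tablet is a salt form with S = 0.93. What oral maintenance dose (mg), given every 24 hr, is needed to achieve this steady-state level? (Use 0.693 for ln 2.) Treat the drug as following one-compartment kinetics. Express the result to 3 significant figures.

9290 mg

k = 0.693/30 = 0.02310 h⁻¹, so CL = k·Vd = 0.02310 × 248.0 = 5.729 L/h
D = CL × Css × τ / F / S = 5.729 × 22 × 24 / 0.35 / 0.93 = 9293 mg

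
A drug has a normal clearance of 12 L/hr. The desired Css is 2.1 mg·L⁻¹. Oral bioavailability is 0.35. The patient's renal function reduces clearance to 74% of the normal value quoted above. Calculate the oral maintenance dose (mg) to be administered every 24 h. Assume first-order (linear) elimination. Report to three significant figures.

1280 mg

Patient clearance = 0.74 × 12.00 = 8.880 L/h
D = CL × Css × τ / F = 8.880 × 2.1 × 24 / 0.35 = 1279 mg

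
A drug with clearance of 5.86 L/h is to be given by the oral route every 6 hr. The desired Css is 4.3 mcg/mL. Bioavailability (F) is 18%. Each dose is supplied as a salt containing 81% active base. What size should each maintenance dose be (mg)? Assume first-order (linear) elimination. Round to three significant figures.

D = CL × Css × τ / F / S = 5.860 × 4.3 × 6 / 0.18 / 0.81 = 1037 mg

1040 mg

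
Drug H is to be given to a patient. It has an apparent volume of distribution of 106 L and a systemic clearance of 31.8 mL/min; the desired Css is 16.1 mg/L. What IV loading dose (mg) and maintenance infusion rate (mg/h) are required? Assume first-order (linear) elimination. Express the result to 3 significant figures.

Loading: fill Vd to C_target → 106.0 L × 16.1 mg/L = 1707 mg
Convert clearance: 31.8 mL/min × 60 min/h ÷ 1000 mL/L = 1.908 L/h
Infusion rate = 1.908 L/h × 16.1 mg/L = 30.72 mg/h

(a) 1710 mg; (b) 30.7 mg/h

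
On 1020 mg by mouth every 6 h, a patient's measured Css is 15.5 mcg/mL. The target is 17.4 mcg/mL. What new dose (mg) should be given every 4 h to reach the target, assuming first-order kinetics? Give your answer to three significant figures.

763 mg

With linear kinetics, Css is proportional to dose rate (D/τ) at fixed clearance.
D₂ = D₁ × (Css,target / Css,current) × (τ₂/τ₁) = 1020 × (17.4/15.5) × (4/6) = 763.4 mg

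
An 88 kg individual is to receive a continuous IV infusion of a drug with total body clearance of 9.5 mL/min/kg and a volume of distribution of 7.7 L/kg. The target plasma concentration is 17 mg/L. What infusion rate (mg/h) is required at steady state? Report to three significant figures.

853 mg/h

CL = 9.5 mL/min/kg × 88 kg = 836.0 mL/min = 836.0 × 60/1000 = 50.16 L/h
Rate = CL × Css = 50.16 × 17 = 852.7 mg/h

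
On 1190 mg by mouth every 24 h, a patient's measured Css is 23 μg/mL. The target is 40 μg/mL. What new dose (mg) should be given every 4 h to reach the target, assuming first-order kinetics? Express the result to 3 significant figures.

345 mg

With linear kinetics, Css is proportional to dose rate (D/τ) at fixed clearance.
D₂ = D₁ × (Css,target / Css,current) × (τ₂/τ₁) = 1190 × (40/23) × (4/24) = 344.9 mg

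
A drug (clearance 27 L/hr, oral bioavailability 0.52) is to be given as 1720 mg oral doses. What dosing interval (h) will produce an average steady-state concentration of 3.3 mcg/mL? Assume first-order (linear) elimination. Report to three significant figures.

10.0 h

F·D/τ = CL·Css → τ = F·D / (CL·Css).
τ = 0.52 × 1720 / (27 × 3.3) = 10.04 h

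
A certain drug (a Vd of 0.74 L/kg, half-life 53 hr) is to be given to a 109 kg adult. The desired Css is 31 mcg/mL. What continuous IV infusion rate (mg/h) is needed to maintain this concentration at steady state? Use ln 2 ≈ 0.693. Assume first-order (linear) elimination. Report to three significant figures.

Vd = 0.74 L/kg × 109 kg = 80.66 L
CL = 0.693 × Vd / t½ = 0.693 × 80.66 / 53 = 1.055 L/h
Infusion rate = CL × Css = 1.055 × 31 = 32.71 mg/h

32.7 mg/h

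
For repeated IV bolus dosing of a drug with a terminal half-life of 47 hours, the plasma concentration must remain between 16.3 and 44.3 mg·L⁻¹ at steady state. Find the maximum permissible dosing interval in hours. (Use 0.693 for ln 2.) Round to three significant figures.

67.8 h

k = 0.693 / t½ = 0.693 / 47 = 0.01474 h⁻¹
Between IV bolus doses, concentration decays as C = C₀·e^(−kτ), so C_peak/C_trough = e^(kτ).
τ_max = ln(C_peak/C_trough) / k = ln(44.3/16.3) / 0.01474 = 0.9998 / 0.01474 = 67.83 h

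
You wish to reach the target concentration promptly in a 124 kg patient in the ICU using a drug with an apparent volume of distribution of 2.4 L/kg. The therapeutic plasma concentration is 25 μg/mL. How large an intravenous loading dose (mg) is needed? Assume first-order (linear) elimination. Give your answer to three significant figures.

7440 mg

Vd(total) = 124 kg × 2.4 L/kg = 297.6 L
LD = Vd × C = 297.6 × 25.00 = 7440 mg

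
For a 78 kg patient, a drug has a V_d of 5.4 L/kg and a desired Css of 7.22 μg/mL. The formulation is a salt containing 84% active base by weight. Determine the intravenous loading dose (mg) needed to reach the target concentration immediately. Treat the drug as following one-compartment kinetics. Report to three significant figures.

3620 mg

Vd(total) = 78 kg × 5.4 L/kg = 421.2 L
The loading dose fills Vd to the target concentration.
LD = Vd × C / S = 421.2 × 7.220 / 0.84 = 3620 mg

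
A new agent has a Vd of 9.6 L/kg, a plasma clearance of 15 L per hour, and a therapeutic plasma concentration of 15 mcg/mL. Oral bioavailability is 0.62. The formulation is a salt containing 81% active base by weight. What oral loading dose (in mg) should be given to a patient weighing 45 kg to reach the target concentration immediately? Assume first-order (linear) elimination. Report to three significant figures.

Vd = 9.6 L/kg × 45 kg = 432.0 L
LD = Vd × C / F / S = 432.0 × 15.00 / 0.62 / 0.81 = 12900 mg

12900 mg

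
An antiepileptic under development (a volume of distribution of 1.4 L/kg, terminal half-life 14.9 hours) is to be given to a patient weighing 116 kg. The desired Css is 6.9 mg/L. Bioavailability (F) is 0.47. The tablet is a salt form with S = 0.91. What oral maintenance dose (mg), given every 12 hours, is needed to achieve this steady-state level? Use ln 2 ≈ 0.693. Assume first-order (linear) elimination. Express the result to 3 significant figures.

1460 mg

Vd = 1.4 L/kg × 116 kg = 162.4 L
k = 0.693/14.9 = 0.04651 h⁻¹, so CL = k·Vd = 0.04651 × 162.4 = 7.553 L/h
D = CL × Css × τ / F / S = 7.553 × 6.9 × 12 / 0.47 / 0.91 = 1462 mg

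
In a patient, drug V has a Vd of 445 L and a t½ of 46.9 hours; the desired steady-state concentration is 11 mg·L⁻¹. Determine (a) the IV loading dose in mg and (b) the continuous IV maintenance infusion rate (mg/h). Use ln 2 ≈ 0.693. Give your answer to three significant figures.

(a) 4900 mg; (b) 72.3 mg/h

LD = Vd × C = 445.0 × 11 = 4895 mg
CL = 0.693 × Vd / t½ = 0.693 × 445.0 / 46.9 = 6.575 L/h
Infusion rate = CL × Css = 6.575 × 11 = 72.33 mg/h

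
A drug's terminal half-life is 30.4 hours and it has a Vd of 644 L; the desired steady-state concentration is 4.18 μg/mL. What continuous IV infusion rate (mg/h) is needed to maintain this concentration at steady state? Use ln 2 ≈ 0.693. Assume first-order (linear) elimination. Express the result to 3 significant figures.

CL = 0.693 × Vd / t½ = 0.693 × 644.0 / 30.4 = 14.68 L/h
Infusion rate = CL × Css = 14.68 × 4.18 = 61.36 mg/h

61.4 mg/h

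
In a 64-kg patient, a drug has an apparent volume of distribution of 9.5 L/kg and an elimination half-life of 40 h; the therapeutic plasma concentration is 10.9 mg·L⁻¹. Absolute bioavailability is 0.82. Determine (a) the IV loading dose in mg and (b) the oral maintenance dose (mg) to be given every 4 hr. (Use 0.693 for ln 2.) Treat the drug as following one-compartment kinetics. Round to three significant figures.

Vd = 9.5 L/kg × 64 kg = 608.0 L
LD = Vd × C = 608.0 × 10.9 = 6627 mg
CL = 0.693 × Vd / t½ = 0.693 × 608.0 / 40 = 10.53 L/h
D = CL × Css × τ / F = 10.53 × 10.9 × 4 / 0.82 = 559.9 mg

(a) 6630 mg; (b) 560 mg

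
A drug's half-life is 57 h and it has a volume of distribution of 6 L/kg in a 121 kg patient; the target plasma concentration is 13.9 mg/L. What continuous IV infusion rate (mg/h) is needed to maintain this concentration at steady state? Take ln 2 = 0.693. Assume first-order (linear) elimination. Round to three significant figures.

123 mg/h

Vd = 6 L/kg × 121 kg = 726.0 L
k = 0.693/57 = 0.01216 h⁻¹, so CL = k·Vd = 0.01216 × 726.0 = 8.828 L/h
Infusion rate = CL × Css = 8.828 × 13.9 = 122.7 mg/h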